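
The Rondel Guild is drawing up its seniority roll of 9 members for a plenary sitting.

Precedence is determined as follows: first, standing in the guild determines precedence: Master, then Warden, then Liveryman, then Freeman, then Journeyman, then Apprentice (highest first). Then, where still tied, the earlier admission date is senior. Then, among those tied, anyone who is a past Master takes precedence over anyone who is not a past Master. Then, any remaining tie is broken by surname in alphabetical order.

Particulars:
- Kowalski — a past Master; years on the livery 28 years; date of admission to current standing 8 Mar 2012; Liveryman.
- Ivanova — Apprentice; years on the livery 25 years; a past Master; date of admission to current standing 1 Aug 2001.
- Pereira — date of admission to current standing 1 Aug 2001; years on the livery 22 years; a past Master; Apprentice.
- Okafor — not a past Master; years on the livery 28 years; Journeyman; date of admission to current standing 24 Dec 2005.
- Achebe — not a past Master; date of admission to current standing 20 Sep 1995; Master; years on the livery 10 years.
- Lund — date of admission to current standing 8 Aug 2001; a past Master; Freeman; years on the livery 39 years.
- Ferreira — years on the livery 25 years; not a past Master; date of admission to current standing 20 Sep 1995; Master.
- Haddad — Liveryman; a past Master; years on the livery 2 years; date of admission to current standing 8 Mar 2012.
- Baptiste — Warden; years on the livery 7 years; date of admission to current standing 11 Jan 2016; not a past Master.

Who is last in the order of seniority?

Pereira

By standing in the guild: Achebe and Ferreira (Master); then Baptiste (Warden); then Haddad and Kowalski (Liveryman); then Lund (Freeman); then Okafor (Journeyman); then Ivanova and Pereira (Apprentice).
Achebe and Ferreira both have date of admission to current standing 20 Sep 1995, so the next rule applies.
Achebe and Ferreira are each not a past Master, so the next rule applies.
Among Achebe and Ferreira, alphabetically by surname: Achebe before Ferreira.
Haddad and Kowalski both have date of admission to current standing 8 Mar 2012, so the next rule applies.
Haddad and Kowalski are each a past Master, so the next rule applies.
Among Haddad and Kowalski, alphabetically by surname: Haddad before Kowalski.
Ivanova and Pereira both have date of admission to current standing 1 Aug 2001, so the next rule applies.
Ivanova and Pereira are each a past Master, so the next rule applies.
Among Ivanova and Pereira, alphabetically by surname: Ivanova before Pereira.
Order: Achebe, Ferreira, Baptiste, Haddad, Kowalski, Lund, Okafor, Ivanova, Pereira.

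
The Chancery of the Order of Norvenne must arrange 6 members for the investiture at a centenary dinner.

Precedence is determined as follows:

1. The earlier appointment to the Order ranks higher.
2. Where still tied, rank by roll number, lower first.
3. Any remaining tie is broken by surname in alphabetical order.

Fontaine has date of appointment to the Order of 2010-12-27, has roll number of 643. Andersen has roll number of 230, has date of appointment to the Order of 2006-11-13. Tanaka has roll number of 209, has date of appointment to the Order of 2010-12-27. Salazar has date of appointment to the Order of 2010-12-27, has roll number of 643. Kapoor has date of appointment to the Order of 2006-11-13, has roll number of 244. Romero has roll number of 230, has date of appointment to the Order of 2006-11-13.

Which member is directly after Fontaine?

By date of appointment to the Order (earlier first): Andersen, Romero and Kapoor (each 2006-11-13); then Tanaka, Fontaine and Salazar (each 2010-12-27).
Among Andersen, Romero and Kapoor, by roll number (lower first): Andersen and Romero (230) before Kapoor (244).
Among Andersen and Romero, alphabetically by surname: Andersen before Romero.
Among Tanaka, Fontaine and Salazar, by roll number (lower first): Tanaka (209) before Fontaine and Salazar (643).
Among Fontaine and Salazar, alphabetically by surname: Fontaine before Salazar.
Order: Andersen, Romero, Kapoor, Tanaka, Fontaine, Salazar.

Salazar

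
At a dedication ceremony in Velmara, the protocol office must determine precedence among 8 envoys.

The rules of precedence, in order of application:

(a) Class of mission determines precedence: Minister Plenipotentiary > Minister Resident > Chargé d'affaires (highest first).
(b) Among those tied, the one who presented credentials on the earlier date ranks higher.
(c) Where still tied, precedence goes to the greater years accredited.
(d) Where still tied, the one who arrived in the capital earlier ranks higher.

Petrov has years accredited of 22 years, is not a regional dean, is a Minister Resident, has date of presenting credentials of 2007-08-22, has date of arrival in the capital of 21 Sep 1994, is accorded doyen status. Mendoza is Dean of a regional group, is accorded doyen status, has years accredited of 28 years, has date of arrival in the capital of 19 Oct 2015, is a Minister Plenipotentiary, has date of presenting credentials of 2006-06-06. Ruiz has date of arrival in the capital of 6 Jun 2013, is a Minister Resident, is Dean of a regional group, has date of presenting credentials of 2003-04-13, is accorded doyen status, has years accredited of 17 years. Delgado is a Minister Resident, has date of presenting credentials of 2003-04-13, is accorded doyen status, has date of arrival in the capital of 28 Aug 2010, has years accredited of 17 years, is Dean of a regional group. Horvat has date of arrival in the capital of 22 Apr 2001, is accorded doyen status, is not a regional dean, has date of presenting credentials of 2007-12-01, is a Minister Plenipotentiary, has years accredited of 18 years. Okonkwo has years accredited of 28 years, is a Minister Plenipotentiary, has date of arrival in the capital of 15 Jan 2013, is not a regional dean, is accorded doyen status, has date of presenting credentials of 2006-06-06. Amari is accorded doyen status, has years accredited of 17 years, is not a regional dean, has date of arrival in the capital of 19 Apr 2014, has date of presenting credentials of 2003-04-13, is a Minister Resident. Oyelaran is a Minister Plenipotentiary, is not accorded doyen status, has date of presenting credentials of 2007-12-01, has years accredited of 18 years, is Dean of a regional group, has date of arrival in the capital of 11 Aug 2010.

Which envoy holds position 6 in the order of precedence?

Ruiz

By class of mission: Okonkwo, Mendoza, Horvat and Oyelaran (Minister Plenipotentiary); then Delgado, Ruiz, Amari and Petrov (Minister Resident).
Among Okonkwo, Mendoza, Horvat and Oyelaran, by date of presenting credentials (earlier first): Okonkwo and Mendoza (2006-06-06) before Horvat and Oyelaran (2007-12-01).
Okonkwo and Mendoza both have years accredited 28 years, so the next rule applies.
Among Okonkwo and Mendoza, by date of arrival in the capital (earlier first): Okonkwo (15 Jan 2013) before Mendoza (19 Oct 2015).
Horvat and Oyelaran both have years accredited 18 years, so the next rule applies.
Among Horvat and Oyelaran, by date of arrival in the capital (earlier first): Horvat (22 Apr 2001) before Oyelaran (11 Aug 2010).
Among Delgado, Ruiz, Amari and Petrov, by date of presenting credentials (earlier first): Delgado, Ruiz and Amari (2003-04-13) before Petrov (2007-08-22).
Delgado, Ruiz and Amari all have years accredited 17 years, so the next rule applies.
Among Delgado, Ruiz and Amari, by date of arrival in the capital (earlier first): Delgado (28 Aug 2010) before Ruiz (6 Jun 2013) before Amari (19 Apr 2014).
Order: Okonkwo, Mendoza, Horvat, Oyelaran, Delgado, Ruiz, Amari, Petrov.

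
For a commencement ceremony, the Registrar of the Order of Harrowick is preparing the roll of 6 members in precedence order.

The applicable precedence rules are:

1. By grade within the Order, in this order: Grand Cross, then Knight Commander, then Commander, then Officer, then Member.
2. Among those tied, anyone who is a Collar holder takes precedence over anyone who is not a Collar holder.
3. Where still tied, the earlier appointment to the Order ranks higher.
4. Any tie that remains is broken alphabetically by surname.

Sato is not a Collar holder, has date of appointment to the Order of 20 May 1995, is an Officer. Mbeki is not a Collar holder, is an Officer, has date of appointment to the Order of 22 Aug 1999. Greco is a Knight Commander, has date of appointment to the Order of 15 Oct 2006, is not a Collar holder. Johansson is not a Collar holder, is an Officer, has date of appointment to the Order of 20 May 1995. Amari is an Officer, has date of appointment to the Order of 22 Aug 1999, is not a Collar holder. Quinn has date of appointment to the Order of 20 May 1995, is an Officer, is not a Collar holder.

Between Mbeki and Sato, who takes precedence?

By grade within the Order: Greco (Knight Commander); then Johansson, Quinn, Sato, Amari and Mbeki (Officer).
Johansson, Quinn, Sato, Amari and Mbeki are each not a Collar holder, so the next rule applies.
Among Johansson, Quinn, Sato, Amari and Mbeki, by date of appointment to the Order (earlier first): Johansson, Quinn and Sato (20 May 1995) before Amari and Mbeki (22 Aug 1999).
Among Johansson, Quinn and Sato, alphabetically by surname: Johansson before Quinn before Sato.
Among Amari and Mbeki, alphabetically by surname: Amari before Mbeki.
So Sato takes precedence.

Sato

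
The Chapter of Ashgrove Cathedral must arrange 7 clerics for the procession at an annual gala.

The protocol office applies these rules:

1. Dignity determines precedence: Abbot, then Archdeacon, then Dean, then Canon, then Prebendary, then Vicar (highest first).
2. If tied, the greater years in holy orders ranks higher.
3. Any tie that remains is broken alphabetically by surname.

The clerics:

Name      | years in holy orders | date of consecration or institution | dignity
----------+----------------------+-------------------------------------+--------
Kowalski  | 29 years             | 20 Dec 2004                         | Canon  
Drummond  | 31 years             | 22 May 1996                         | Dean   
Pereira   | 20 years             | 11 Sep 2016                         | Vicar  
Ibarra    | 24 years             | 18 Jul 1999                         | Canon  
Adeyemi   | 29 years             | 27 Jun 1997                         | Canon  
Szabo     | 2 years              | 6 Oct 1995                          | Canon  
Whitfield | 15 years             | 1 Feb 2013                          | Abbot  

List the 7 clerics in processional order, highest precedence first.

By dignity: Whitfield (Abbot); then Drummond (Dean); then Adeyemi, Kowalski, Ibarra and Szabo (Canon); then Pereira (Vicar).
Among Adeyemi, Kowalski, Ibarra and Szabo, by years in holy orders (higher first): Adeyemi and Kowalski (29 years) before Ibarra (24 years) before Szabo (2 years).
Among Adeyemi and Kowalski, alphabetically by surname: Adeyemi before Kowalski.
Full order: Whitfield, Drummond, Adeyemi, Kowalski, Ibarra, Szabo, Pereira.

Whitfield, Drummond, Adeyemi, Kowalski, Ibarra, Szabo, Pereira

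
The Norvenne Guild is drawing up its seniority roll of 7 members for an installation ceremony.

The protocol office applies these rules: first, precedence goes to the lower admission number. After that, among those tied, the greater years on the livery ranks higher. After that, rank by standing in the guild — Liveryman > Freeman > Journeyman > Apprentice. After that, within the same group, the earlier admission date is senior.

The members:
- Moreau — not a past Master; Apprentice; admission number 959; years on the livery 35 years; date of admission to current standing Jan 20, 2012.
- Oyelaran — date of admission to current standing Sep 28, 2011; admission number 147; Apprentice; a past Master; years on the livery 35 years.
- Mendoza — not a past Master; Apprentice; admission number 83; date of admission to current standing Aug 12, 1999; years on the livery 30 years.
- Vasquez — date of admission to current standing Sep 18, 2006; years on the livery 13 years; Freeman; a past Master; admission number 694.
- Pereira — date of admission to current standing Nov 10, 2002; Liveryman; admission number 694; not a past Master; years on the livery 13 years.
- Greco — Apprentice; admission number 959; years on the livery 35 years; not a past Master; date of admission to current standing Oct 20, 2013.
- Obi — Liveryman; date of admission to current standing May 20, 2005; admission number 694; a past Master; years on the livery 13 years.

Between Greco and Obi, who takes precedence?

By admission number (lower first): Mendoza (83); then Oyelaran (147); then Pereira, Obi and Vasquez (each 694); then Moreau and Greco (both 959).
Pereira, Obi and Vasquez all have years on the livery 13 years, so the next rule applies.
Among Pereira, Obi and Vasquez, by standing in the guild: Pereira and Obi (Liveryman) before Vasquez (Freeman).
Among Pereira and Obi, by date of admission to current standing (earlier first): Pereira (Nov 10, 2002) before Obi (May 20, 2005).
Moreau and Greco both have years on the livery 35 years, so the next rule applies.
Moreau and Greco are each Apprentice, so the next rule applies.
Among Moreau and Greco, by date of admission to current standing (earlier first): Moreau (Jan 20, 2012) before Greco (Oct 20, 2013).
So Obi takes precedence.

Obi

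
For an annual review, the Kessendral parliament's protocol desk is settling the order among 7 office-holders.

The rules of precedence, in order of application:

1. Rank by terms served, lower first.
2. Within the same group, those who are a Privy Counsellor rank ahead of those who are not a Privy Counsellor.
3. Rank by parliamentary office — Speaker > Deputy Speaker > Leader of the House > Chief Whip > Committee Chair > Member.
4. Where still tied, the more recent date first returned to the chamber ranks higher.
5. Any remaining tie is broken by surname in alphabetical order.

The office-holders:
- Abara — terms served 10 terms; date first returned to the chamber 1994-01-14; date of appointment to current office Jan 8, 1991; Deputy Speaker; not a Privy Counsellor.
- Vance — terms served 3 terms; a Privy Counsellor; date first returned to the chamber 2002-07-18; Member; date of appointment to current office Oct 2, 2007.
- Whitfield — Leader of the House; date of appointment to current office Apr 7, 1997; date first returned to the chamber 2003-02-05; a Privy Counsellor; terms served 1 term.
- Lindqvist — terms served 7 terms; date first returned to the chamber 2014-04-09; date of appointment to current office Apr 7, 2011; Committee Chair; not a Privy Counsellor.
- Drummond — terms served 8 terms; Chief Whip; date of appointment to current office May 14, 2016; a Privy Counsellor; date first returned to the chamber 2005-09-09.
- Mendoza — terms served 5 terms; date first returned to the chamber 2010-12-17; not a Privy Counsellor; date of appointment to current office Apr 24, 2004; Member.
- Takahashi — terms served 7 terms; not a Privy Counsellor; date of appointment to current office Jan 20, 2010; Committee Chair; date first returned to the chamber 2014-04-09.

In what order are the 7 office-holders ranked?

Whitfield, Vance, Mendoza, Lindqvist, Takahashi, Drummond, Abara

By terms served (lower first): Whitfield (1 term); then Vance (3 terms); then Mendoza (5 terms); then Lindqvist and Takahashi (both 7 terms); then Drummond (8 terms); then Abara (10 terms).
Lindqvist and Takahashi are each not a Privy Counsellor, so the next rule applies.
Lindqvist and Takahashi are each Committee Chair, so the next rule applies.
Lindqvist and Takahashi both have date first returned to the chamber 2014-04-09, so the next rule applies.
Among Lindqvist and Takahashi, alphabetically by surname: Lindqvist before Takahashi.
Full order: Whitfield, Vance, Mendoza, Lindqvist, Takahashi, Drummond, Abara.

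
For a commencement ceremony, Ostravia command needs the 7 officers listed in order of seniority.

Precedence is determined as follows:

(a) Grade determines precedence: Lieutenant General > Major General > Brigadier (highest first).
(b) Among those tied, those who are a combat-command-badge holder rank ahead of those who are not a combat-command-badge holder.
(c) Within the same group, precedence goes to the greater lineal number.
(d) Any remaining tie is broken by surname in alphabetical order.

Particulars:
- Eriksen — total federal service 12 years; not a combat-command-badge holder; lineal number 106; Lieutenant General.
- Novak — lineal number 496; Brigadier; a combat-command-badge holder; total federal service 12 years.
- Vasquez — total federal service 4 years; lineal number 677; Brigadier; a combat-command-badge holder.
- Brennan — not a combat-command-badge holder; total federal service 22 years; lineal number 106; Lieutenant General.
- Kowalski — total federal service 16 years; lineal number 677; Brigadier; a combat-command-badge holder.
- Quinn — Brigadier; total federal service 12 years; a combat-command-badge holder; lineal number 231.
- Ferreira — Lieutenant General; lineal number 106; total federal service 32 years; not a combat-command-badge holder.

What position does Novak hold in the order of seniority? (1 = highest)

6

By grade: Brennan, Eriksen and Ferreira (Lieutenant General); then Kowalski, Vasquez, Novak and Quinn (Brigadier).
Brennan, Eriksen and Ferreira are each not a combat-command-badge holder, so the next rule applies.
Brennan, Eriksen and Ferreira all have lineal number 106, so the next rule applies.
Among Brennan, Eriksen and Ferreira, alphabetically by surname: Brennan before Eriksen before Ferreira.
Kowalski, Vasquez, Novak and Quinn are each a combat-command-badge holder, so the next rule applies.
Among Kowalski, Vasquez, Novak and Quinn, by lineal number (higher first): Kowalski and Vasquez (677) before Novak (496) before Quinn (231).
Among Kowalski and Vasquez, alphabetically by surname: Kowalski before Vasquez.
Order: Brennan, Eriksen, Ferreira, Kowalski, Vasquez, Novak, Quinn. So position 6.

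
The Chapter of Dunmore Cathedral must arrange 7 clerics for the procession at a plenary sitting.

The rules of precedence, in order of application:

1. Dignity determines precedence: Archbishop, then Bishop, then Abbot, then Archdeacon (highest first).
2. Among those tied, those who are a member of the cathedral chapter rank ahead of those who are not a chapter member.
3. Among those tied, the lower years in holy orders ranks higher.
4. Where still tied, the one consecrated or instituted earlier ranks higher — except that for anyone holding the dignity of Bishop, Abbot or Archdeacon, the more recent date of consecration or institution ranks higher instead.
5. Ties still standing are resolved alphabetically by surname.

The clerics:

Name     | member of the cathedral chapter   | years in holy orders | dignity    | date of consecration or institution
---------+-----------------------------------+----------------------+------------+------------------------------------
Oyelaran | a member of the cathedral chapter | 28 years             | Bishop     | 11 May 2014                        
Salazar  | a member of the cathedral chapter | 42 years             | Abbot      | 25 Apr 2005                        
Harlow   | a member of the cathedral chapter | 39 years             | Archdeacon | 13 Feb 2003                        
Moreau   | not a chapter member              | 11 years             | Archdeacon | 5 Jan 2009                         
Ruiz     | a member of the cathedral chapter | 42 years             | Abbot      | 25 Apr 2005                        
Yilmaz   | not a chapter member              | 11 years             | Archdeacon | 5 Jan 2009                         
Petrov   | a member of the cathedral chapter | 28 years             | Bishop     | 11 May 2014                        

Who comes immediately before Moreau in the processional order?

Harlow

By dignity: Oyelaran and Petrov (Bishop); then Ruiz and Salazar (Abbot); then Harlow, Moreau and Yilmaz (Archdeacon).
Oyelaran and Petrov are each a member of the cathedral chapter, so the next rule applies.
Oyelaran and Petrov both have years in holy orders 28 years, so the next rule applies.
Oyelaran and Petrov both have date of consecration or institution 11 May 2014, so the next rule applies.
Among Oyelaran and Petrov, alphabetically by surname: Oyelaran before Petrov.
Ruiz and Salazar are each a member of the cathedral chapter, so the next rule applies.
Ruiz and Salazar both have years in holy orders 42 years, so the next rule applies.
Ruiz and Salazar both have date of consecration or institution 25 Apr 2005, so the next rule applies.
Among Ruiz and Salazar, alphabetically by surname: Ruiz before Salazar.
Among Harlow, Moreau and Yilmaz, a member of the cathedral chapter before not a chapter member: Harlow (a member of the cathedral chapter) before Moreau and Yilmaz (not a chapter member).
Moreau and Yilmaz both have years in holy orders 11 years, so the next rule applies.
Moreau and Yilmaz both have date of consecration or institution 5 Jan 2009, so the next rule applies.
Among Moreau and Yilmaz, alphabetically by surname: Moreau before Yilmaz.
Order: Oyelaran, Petrov, Ruiz, Salazar, Harlow, Moreau, Yilmaz.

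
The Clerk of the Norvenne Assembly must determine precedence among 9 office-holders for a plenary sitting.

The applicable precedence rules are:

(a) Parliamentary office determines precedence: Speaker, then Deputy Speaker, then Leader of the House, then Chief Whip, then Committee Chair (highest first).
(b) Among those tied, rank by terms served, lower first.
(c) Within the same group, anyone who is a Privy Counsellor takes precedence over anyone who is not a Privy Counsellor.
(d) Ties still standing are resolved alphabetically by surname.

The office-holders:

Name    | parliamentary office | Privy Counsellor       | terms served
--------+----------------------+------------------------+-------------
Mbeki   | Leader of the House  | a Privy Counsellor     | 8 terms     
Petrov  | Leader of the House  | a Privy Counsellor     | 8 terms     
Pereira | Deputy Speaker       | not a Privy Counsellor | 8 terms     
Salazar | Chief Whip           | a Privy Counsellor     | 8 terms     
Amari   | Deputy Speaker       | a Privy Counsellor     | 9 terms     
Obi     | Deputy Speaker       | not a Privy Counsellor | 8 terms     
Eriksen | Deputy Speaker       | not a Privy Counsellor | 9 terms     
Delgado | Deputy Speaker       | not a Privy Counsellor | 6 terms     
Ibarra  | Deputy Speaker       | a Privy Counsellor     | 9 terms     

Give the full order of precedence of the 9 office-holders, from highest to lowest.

Delgado, Obi, Pereira, Amari, Ibarra, Eriksen, Mbeki, Petrov, Salazar

By parliamentary office: Delgado, Obi, Pereira, Amari, Ibarra and Eriksen (Deputy Speaker); then Mbeki and Petrov (Leader of the House); then Salazar (Chief Whip).
Among Delgado, Obi, Pereira, Amari, Ibarra and Eriksen, by terms served (lower first): Delgado (6 terms) before Obi and Pereira (8 terms) before Amari, Ibarra and Eriksen (9 terms).
Obi and Pereira are each not a Privy Counsellor, so the next rule applies.
Among Obi and Pereira, alphabetically by surname: Obi before Pereira.
Among Amari, Ibarra and Eriksen, a Privy Counsellor before not a Privy Counsellor: Amari and Ibarra (a Privy Counsellor) before Eriksen (not a Privy Counsellor).
Among Amari and Ibarra, alphabetically by surname: Amari before Ibarra.
Mbeki and Petrov both have terms served 8 terms, so the next rule applies.
Mbeki and Petrov are each a Privy Counsellor, so the next rule applies.
Among Mbeki and Petrov, alphabetically by surname: Mbeki before Petrov.
Full order: Delgado, Obi, Pereira, Amari, Ibarra, Eriksen, Mbeki, Petrov, Salazar.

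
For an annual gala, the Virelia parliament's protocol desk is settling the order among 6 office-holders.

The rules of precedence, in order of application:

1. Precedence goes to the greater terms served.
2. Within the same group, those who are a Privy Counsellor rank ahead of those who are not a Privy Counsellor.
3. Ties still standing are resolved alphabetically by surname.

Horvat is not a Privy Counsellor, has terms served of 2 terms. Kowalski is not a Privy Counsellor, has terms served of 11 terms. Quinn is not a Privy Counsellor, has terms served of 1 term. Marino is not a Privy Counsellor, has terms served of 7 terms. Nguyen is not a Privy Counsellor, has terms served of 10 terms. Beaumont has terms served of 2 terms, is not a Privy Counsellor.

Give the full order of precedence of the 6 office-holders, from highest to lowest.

Kowalski, Nguyen, Marino, Beaumont, Horvat, Quinn

By terms served (higher first): Kowalski (11 terms); then Nguyen (10 terms); then Marino (7 terms); then Beaumont and Horvat (both 2 terms); then Quinn (1 term).
Beaumont and Horvat are each not a Privy Counsellor, so the next rule applies.
Among Beaumont and Horvat, alphabetically by surname: Beaumont before Horvat.
Full order: Kowalski, Nguyen, Marino, Beaumont, Horvat, Quinn.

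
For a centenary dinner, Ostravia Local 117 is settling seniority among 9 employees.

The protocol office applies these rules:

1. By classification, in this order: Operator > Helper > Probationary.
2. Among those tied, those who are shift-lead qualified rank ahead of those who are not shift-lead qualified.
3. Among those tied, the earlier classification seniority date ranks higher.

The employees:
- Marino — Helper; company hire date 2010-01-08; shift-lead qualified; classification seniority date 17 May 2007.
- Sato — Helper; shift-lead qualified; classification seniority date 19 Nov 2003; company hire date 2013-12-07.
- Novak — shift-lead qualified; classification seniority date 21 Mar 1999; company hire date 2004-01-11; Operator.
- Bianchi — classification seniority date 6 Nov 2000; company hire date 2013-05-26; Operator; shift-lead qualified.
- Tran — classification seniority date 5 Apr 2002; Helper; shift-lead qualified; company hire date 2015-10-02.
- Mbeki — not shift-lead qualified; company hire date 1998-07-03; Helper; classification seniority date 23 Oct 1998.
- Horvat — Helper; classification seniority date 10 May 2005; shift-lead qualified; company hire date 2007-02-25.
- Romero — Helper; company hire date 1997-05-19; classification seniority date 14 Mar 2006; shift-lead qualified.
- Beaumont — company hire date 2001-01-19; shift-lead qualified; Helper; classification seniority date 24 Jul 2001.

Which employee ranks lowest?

Mbeki

By classification: Novak and Bianchi (Operator); then Beaumont, Tran, Sato, Horvat, Romero, Marino and Mbeki (Helper).
Novak and Bianchi are each shift-lead qualified, so the next rule applies.
Among Novak and Bianchi, by classification seniority date (earlier first): Novak (21 Mar 1999) before Bianchi (6 Nov 2000).
Among Beaumont, Tran, Sato, Horvat, Romero, Marino and Mbeki, shift-lead qualified before not shift-lead qualified: Beaumont, Tran, Sato, Horvat, Romero and Marino (shift-lead qualified) before Mbeki (not shift-lead qualified).
Among Beaumont, Tran, Sato, Horvat, Romero and Marino, by classification seniority date (earlier first): Beaumont (24 Jul 2001) before Tran (5 Apr 2002) before Sato (19 Nov 2003) before Horvat (10 May 2005) before Romero (14 Mar 2006) before Marino (17 May 2007).
Order: Novak, Bianchi, Beaumont, Tran, Sato, Horvat, Romero, Marino, Mbeki.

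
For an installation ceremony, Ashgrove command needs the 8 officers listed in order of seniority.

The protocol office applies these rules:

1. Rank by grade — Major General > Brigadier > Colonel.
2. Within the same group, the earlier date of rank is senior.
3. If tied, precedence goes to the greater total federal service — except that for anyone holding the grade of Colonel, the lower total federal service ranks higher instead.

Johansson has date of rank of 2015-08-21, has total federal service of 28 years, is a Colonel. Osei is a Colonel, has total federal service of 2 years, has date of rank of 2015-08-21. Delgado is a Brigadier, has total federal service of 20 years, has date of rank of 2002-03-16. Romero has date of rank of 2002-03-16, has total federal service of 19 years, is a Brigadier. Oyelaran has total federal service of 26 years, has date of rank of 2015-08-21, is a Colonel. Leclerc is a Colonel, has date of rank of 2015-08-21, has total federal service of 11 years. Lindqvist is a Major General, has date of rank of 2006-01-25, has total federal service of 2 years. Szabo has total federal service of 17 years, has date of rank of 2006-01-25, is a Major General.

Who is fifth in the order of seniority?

Osei

By grade: Szabo and Lindqvist (Major General); then Delgado and Romero (Brigadier); then Osei, Leclerc, Oyelaran and Johansson (Colonel).
Szabo and Lindqvist both have date of rank 2006-01-25, so the next rule applies.
Among Szabo and Lindqvist, by total federal service (higher first): Szabo (17 years) before Lindqvist (2 years).
Delgado and Romero both have date of rank 2002-03-16, so the next rule applies.
Among Delgado and Romero, by total federal service (higher first): Delgado (20 years) before Romero (19 years).
Osei, Leclerc, Oyelaran and Johansson all have date of rank 2015-08-21, so the next rule applies.
Among Osei, Leclerc, Oyelaran and Johansson, by total federal service (lower first) (reversed rule for this group): Osei (2 years) before Leclerc (11 years) before Oyelaran (26 years) before Johansson (28 years).
Order: Szabo, Lindqvist, Delgado, Romero, Osei, Leclerc, Oyelaran, Johansson.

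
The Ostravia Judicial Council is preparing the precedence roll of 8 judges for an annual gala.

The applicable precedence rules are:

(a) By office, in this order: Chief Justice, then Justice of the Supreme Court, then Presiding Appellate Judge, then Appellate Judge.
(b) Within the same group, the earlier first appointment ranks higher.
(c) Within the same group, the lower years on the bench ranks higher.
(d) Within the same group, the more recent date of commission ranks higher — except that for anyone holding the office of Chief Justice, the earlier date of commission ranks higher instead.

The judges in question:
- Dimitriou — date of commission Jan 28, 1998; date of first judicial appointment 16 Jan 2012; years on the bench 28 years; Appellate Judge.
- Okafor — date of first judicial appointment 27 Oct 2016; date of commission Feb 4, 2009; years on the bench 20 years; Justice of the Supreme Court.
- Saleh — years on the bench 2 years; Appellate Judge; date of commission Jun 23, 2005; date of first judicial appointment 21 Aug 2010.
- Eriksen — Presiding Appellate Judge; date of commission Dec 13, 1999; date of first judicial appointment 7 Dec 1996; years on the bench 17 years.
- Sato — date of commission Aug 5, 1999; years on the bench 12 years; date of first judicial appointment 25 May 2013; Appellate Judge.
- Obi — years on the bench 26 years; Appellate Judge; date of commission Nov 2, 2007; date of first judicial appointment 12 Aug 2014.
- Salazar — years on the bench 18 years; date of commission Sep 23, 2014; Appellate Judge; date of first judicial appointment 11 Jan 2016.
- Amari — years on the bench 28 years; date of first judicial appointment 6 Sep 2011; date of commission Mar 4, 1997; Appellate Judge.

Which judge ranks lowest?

Salazar

By office: Okafor (Justice of the Supreme Court); then Eriksen (Presiding Appellate Judge); then Saleh, Amari, Dimitriou, Sato, Obi and Salazar (Appellate Judge).
Among Saleh, Amari, Dimitriou, Sato, Obi and Salazar, by date of first judicial appointment (earlier first): Saleh (21 Aug 2010) before Amari (6 Sep 2011) before Dimitriou (16 Jan 2012) before Sato (25 May 2013) before Obi (12 Aug 2014) before Salazar (11 Jan 2016).
Order: Okafor, Eriksen, Saleh, Amari, Dimitriou, Sato, Obi, Salazar.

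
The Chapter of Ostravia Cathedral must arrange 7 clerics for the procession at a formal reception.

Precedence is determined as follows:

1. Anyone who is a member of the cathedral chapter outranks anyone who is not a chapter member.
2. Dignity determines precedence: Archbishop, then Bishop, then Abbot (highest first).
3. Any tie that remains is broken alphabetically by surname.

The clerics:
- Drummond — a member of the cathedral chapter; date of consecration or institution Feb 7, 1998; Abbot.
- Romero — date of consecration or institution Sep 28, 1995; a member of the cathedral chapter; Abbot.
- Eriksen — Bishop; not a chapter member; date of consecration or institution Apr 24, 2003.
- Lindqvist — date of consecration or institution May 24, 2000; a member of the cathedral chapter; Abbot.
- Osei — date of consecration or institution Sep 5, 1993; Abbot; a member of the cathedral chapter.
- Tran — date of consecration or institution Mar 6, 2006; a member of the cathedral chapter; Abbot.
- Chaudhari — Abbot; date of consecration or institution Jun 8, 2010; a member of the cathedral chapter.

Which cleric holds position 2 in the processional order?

By the first rule: Chaudhari, Drummond, Lindqvist, Osei, Romero and Tran (each a member of the cathedral chapter); then Eriksen (not a chapter member).
Chaudhari, Drummond, Lindqvist, Osei, Romero and Tran are each Abbot, so the next rule applies.
Among Chaudhari, Drummond, Lindqvist, Osei, Romero and Tran, alphabetically by surname: Chaudhari before Drummond before Lindqvist before Osei before Romero before Tran.
Order: Chaudhari, Drummond, Lindqvist, Osei, Romero, Tran, Eriksen.

Drummond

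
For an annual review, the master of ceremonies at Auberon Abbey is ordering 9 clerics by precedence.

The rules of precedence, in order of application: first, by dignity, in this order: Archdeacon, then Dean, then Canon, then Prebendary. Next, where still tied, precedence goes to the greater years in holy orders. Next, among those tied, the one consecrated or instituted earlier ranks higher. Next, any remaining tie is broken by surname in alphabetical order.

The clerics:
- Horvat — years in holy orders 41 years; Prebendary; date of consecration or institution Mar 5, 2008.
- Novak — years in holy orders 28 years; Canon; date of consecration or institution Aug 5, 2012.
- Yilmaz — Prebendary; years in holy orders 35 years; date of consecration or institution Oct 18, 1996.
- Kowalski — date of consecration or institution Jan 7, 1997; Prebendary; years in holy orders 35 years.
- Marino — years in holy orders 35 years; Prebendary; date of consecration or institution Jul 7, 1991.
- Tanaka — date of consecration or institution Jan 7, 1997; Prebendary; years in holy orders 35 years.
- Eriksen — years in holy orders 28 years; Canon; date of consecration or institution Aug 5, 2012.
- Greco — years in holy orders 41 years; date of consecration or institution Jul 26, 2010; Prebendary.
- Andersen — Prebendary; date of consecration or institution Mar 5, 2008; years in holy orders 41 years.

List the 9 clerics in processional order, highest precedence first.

Eriksen, Novak, Andersen, Horvat, Greco, Marino, Yilmaz, Kowalski, Tanaka

By dignity: Eriksen and Novak (Canon); then Andersen, Horvat, Greco, Marino, Yilmaz, Kowalski and Tanaka (Prebendary).
Eriksen and Novak both have years in holy orders 28 years, so the next rule applies.
Eriksen and Novak both have date of consecration or institution Aug 5, 2012, so the next rule applies.
Among Eriksen and Novak, alphabetically by surname: Eriksen before Novak.
Among Andersen, Horvat, Greco, Marino, Yilmaz, Kowalski and Tanaka, by years in holy orders (higher first): Andersen, Horvat and Greco (41 years) before Marino, Yilmaz, Kowalski and Tanaka (35 years).
Among Andersen, Horvat and Greco, by date of consecration or institution (earlier first): Andersen and Horvat (Mar 5, 2008) before Greco (Jul 26, 2010).
Among Andersen and Horvat, alphabetically by surname: Andersen before Horvat.
Among Marino, Yilmaz, Kowalski and Tanaka, by date of consecration or institution (earlier first): Marino (Jul 7, 1991) before Yilmaz (Oct 18, 1996) before Kowalski and Tanaka (Jan 7, 1997).
Among Kowalski and Tanaka, alphabetically by surname: Kowalski before Tanaka.
Full order: Eriksen, Novak, Andersen, Horvat, Greco, Marino, Yilmaz, Kowalski, Tanaka.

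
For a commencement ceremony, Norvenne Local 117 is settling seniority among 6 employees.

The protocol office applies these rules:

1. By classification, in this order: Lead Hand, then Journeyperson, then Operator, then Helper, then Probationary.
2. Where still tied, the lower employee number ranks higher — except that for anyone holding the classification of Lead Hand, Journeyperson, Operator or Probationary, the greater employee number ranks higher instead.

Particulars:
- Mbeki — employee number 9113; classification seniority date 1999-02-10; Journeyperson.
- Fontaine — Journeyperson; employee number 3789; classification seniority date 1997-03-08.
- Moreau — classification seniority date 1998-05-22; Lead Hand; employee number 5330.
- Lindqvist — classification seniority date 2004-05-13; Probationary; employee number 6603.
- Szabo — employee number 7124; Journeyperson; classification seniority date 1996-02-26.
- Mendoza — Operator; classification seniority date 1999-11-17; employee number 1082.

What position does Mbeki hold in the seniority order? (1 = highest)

2

By classification: Moreau (Lead Hand); then Mbeki, Szabo and Fontaine (Journeyperson); then Mendoza (Operator); then Lindqvist (Probationary).
Among Mbeki, Szabo and Fontaine, by employee number (higher first) (reversed rule for this group): Mbeki (9113) before Szabo (7124) before Fontaine (3789).
Order: Moreau, Mbeki, Szabo, Fontaine, Mendoza, Lindqvist. So position 2.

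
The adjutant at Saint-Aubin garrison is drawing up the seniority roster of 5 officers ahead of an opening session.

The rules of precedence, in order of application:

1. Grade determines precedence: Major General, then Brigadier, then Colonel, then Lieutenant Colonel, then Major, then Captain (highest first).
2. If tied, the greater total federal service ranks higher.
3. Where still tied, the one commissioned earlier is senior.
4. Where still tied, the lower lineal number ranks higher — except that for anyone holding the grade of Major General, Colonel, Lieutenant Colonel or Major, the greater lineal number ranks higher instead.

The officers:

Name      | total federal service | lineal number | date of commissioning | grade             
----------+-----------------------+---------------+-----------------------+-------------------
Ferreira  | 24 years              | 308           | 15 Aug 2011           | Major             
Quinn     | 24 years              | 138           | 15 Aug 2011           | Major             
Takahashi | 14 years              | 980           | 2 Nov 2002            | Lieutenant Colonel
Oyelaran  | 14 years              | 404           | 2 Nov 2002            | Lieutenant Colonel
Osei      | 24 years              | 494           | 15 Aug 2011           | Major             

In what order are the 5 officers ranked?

Takahashi, Oyelaran, Osei, Ferreira, Quinn

By grade: Takahashi and Oyelaran (Lieutenant Colonel); then Osei, Ferreira and Quinn (Major).
Takahashi and Oyelaran both have total federal service 14 years, so the next rule applies.
Takahashi and Oyelaran both have date of commissioning 2 Nov 2002, so the next rule applies.
Among Takahashi and Oyelaran, by lineal number (higher first) (reversed rule for this group): Takahashi (980) before Oyelaran (404).
Osei, Ferreira and Quinn all have total federal service 24 years, so the next rule applies.
Osei, Ferreira and Quinn all have date of commissioning 15 Aug 2011, so the next rule applies.
Among Osei, Ferreira and Quinn, by lineal number (higher first) (reversed rule for this group): Osei (494) before Ferreira (308) before Quinn (138).
Full order: Takahashi, Oyelaran, Osei, Ferreira, Quinn.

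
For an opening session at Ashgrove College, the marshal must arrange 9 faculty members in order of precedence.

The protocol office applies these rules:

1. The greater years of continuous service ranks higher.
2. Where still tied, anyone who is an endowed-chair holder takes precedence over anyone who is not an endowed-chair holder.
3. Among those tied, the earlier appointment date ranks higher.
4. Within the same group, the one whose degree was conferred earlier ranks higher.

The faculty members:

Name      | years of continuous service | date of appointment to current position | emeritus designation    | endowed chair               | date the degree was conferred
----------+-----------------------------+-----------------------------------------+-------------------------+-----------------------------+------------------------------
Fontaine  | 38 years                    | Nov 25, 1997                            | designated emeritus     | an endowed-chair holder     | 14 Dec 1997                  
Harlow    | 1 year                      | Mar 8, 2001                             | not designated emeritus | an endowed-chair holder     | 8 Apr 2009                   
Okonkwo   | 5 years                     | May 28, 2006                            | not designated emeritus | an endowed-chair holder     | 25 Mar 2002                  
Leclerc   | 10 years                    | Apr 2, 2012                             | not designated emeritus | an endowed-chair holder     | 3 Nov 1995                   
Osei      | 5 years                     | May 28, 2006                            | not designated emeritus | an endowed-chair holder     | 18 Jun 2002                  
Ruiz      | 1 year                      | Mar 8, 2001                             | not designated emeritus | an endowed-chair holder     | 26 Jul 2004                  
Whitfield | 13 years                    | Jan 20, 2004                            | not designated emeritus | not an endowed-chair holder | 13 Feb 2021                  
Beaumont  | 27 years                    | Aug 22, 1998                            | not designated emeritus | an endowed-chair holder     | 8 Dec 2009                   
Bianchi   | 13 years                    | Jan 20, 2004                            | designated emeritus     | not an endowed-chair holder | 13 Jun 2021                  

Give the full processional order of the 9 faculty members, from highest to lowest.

By years of continuous service (higher first): Fontaine (38 years); then Beaumont (27 years); then Whitfield and Bianchi (both 13 years); then Leclerc (10 years); then Okonkwo and Osei (both 5 years); then Ruiz and Harlow (both 1 year).
Whitfield and Bianchi are each not an endowed-chair holder, so the next rule applies.
Whitfield and Bianchi both have date of appointment to current position Jan 20, 2004, so the next rule applies.
Among Whitfield and Bianchi, by date the degree was conferred (earlier first): Whitfield (13 Feb 2021) before Bianchi (13 Jun 2021).
Okonkwo and Osei are each an endowed-chair holder, so the next rule applies.
Okonkwo and Osei both have date of appointment to current position May 28, 2006, so the next rule applies.
Among Okonkwo and Osei, by date the degree was conferred (earlier first): Okonkwo (25 Mar 2002) before Osei (18 Jun 2002).
Ruiz and Harlow are each an endowed-chair holder, so the next rule applies.
Ruiz and Harlow both have date of appointment to current position Mar 8, 2001, so the next rule applies.
Among Ruiz and Harlow, by date the degree was conferred (earlier first): Ruiz (26 Jul 2004) before Harlow (8 Apr 2009).
Full order: Fontaine, Beaumont, Whitfield, Bianchi, Leclerc, Okonkwo, Osei, Ruiz, Harlow.

Fontaine, Beaumont, Whitfield, Bianchi, Leclerc, Okonkwo, Osei, Ruiz, Harlow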